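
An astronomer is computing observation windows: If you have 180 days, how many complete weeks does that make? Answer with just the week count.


Total days: 180
Days per week: 7
Division: 180 / 7 = 25 remainder 5
Complete weeks: 25
Remaining days: 5

25


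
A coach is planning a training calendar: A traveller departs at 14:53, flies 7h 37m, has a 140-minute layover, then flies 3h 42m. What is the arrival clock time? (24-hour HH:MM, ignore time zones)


Depart: 14:53
Leg 1: +457 min -> 22:30
Layover: +140 min -> 00:50
Leg 2: +222 min -> 04:32
Total travel: 819 minutes = 13h 39m
Arrival: 04:32

04:32


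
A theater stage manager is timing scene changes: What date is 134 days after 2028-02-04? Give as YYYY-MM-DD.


Start: 2028-02-04
Adding 134 days
Days remaining in February: 25
After February: 109 days still to add
March 2028: 31 days, 78 remaining
April 2028: 30 days, 48 remaining
May 2028: 31 days, 17 remaining
June 2028 has 30 days, need 17
Result: 2028-06-17

2028-06-17


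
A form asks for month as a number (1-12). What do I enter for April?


Calendar month order:
3. March
4. April <--
5. May
April is month number 4

4


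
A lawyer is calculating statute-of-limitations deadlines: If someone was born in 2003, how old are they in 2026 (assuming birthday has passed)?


Birth year: 2003
Current year: 2026
Age = current year - birth year
Age = 2026 - 2003 = 23

23


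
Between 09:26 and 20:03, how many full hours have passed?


Start: 09:26
End: 20:03
Hour difference: 20 - 9 = 11 hours
Minute difference: 3 - 26 = -23 minutes
Total minutes: 637
Complete hours: 637 / 60 = 10 (remainder 37)

10


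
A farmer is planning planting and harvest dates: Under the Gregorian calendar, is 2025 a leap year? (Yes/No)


Year: 2025
Divisible by 4? 2025 / 4 = 506.25 -> No
Not divisible by 4, so NOT a leap year

No


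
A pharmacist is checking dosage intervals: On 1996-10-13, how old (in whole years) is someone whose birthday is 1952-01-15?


Birth: 1952-01-15
Reference: 1996-10-13
Year difference: 1996 - 1952 = 44
Has birthday (01-15) occurred by 10-13? Yes
Age in full years: 44

44


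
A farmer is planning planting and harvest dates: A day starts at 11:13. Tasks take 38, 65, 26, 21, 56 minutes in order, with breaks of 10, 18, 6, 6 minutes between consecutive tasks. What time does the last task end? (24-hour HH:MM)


Start: 11:13 = 673 min from midnight
  after task 1 (38 min): 11:51
  after break (10 min): 12:01
  after task 2 (65 min): 13:06
  after break (18 min): 13:24
  after task 3 (26 min): 13:50
  after break (6 min): 13:56
  after task 4 (21 min): 14:17
  after break (6 min): 14:23
  after task 5 (56 min): 15:19
Total elapsed: 246 minutes
End time: 15:19

15:19


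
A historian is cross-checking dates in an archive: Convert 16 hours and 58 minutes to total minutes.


Hours: 16
Extra minutes: 58
Minutes per hour: 60
Hours to minutes: 16 x 60 = 960
Total: 960 + 58 = 1018

1018


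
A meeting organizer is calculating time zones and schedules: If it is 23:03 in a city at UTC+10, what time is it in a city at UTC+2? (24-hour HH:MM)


Local time: 23:03 at UTC+10 (offset 10h)
Target zone: UTC+2 (offset 2h)
Difference: 2 - (10) = -8 hours
Calculation: 23 + (-8) = 15
Result: 15:03

15:03


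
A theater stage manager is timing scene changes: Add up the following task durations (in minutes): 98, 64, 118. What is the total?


Durations: 98, 64, 118
Running sum: 98
+ 64 = 162
+ 118 = 280
Total duration: 280 minutes
That is 4 hours and 40 minutes

280


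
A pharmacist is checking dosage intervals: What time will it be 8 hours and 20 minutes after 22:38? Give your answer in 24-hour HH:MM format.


Start time: 22:38
Adding: 8 hours 20 minutes
Minutes: 38 + 20 = 58
Hours: 22 + 8 + 0 = 30
Hour wraparound: 30 mod 24 = 6
Result: 06:58

06:58


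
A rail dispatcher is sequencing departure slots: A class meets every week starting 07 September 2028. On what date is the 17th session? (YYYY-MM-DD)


First occurrence: 2028-09-07 (occurrence 1)
Each occurrence is 7 days after the previous.
Occurrence 17 is 16 weeks after the first.
16 weeks = 112 days
2028-09-07 + 112 days = 2028-12-28

2028-12-28


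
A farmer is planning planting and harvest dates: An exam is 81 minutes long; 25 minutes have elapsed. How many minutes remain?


Total budget: 81 minutes
Time used: 25 minutes
Remaining: 81 - 25 = 56 minutes
Percent used: 30.9%
Percent remaining: 69.1%

56


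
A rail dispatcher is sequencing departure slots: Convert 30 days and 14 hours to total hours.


Days: 30
Extra hours: 14
Hours per day: 24
Days to hours: 30 x 24 = 720
Total: 720 + 14 = 734

734


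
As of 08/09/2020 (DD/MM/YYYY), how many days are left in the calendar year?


Start: September 08, 2020
End: December 31, 2020
Days left in September: 22
October: 31
November: 30
December: 31
Sum of remaining months: 92
Total: 22 + 92 = 114

114


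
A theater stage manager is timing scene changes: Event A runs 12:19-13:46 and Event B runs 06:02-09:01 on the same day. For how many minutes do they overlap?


Interval A: [739, 826] minutes from midnight
Interval B: [362, 541] minutes from midnight
Overlap start = max(739, 362) = 739
Overlap end = min(826, 541) = 541
End <= start, so the intervals do not overlap: 0 minutes

0


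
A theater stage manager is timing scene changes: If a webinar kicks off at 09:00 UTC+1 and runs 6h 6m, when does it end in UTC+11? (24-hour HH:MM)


Start: 09:00 in UTC+1
Step 1 - add duration:
  minutes: 0 + 6 = 6
  hours: 9 + 6 + 0 = 15
  end in UTC+1: 15:06
Step 2 - convert UTC+1 -> UTC+11:
  offset difference: 11 - (1) = 10 hours
  15 + (10) = 25 -> mod 24 = 1
Result: 01:06 in UTC+11

01:06


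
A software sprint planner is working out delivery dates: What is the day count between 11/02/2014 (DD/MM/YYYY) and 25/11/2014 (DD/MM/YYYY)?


Start date: 2014-02-11
End date: 2014-11-25
Feb 2014: +18 days
Mar 2014: +31 days
Apr 2014: +30 days
... (7 more months)
Total: 287 days

287


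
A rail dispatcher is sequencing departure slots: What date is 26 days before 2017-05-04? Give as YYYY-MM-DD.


Start: 2017-05-04
Subtracting 26 days
Days already passed in May: 4
After going back through May: 22 more days to subtract
April 2017 has 30 days, need 22
Result: 2017-04-08

2017-04-08


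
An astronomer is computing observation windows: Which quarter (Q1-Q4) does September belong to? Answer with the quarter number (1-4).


Month: September (month 9)
Q1: January-March (months 1-3)
Q2: April-June (months 4-6)
Q3: July-September (months 7-9)
Q4: October-December (months 10-12)
Month 9 falls in Q3

3


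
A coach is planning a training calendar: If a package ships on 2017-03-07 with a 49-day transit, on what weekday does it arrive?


Start: 2017-03-07 (Tuesday)
Step 1 - find target date: add 49 days
  2017-03-07 + 49 days = 2017-04-25
Step 2 - day of week:
  49 mod 7 = 0
  Tuesday + 0 days -> Tuesday
Result: Tuesday (2017-04-25)

Tuesday


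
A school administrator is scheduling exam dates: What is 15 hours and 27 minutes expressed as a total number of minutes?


Hours: 15
Minutes: 27
Convert hours to minutes: 15 x 60 = 900
Add remaining minutes: 900 + 27 = 927

927


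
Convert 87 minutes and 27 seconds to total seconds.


Minutes: 87
Extra seconds: 27
Seconds per minute: 60
Minutes to seconds: 87 x 60 = 5220
Total: 5220 + 27 = 5247

5247


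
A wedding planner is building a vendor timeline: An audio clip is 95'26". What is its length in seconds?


Minutes: 95
Seconds: 26
Convert minutes to seconds: 95 x 60 = 5700
Add remaining seconds: 5700 + 26 = 5726

5726


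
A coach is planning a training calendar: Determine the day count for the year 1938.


Year: 1938
Check leap year rules:
Divisible by 4? No
1938 is not a leap year
Days: 365

365


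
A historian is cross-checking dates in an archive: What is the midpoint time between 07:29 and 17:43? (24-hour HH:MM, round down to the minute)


Start time: 07:29 = 449 minutes from midnight
End time: 17:43 = 1063 minutes from midnight
Sum: 449 + 1063 = 1512
Midpoint: 1512 / 2 = 756 minutes
Convert: 756 / 60 = 12 hours, 36 minutes
Result: 12:36

12:36


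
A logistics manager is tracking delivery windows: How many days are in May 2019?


Month: May
Year: 2019
May is a 31-day month
Total: 31 days

31


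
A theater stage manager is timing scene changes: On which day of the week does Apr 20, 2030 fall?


Date: 2030-04-20
January 1, 2030 is a Tuesday
Day of year: 110
Offset from Jan 1: 109 days
109 mod 7 = 4
Result: Saturday

Saturday


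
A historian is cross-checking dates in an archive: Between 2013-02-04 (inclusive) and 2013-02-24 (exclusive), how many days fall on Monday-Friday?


Start: 2013-02-04 (Monday)
End (exclusive): 2013-02-24 (Sunday)
Total calendar days: 20
Full weeks: 20 // 7 = 2 -> 10 weekdays
Remaining 6 days starting on Monday:
  Mon(w), Tue(w), Wed(w), Thu(w), Fri(w), Sat(-) -> 5 weekdays
Total business days: 10 + 5 = 15

15


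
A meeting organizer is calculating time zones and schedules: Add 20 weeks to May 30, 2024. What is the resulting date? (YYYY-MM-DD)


Start: 2024-05-30
Weeks to add: 20
Convert to days: 20 x 7 = 140 days
Add 140 days to 2024-05-30
Result: 2024-10-17

2024-10-17


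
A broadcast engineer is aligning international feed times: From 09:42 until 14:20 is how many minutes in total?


Start time: 09:42 = 582 minutes from midnight
End time: 14:20 = 860 minutes from midnight
Difference: 860 - 582 = 278 minutes
That is 4 hours and 38 minutes

278


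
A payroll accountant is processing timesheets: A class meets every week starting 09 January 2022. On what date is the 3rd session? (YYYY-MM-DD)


First occurrence: 2022-01-09 (occurrence 1)
Each occurrence is 7 days after the previous.
Occurrence 3 is 2 weeks after the first.
2 weeks = 14 days
2022-01-09 + 14 days = 2022-01-23

2022-01-23


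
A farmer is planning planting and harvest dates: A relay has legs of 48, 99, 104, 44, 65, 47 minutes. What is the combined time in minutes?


Durations: 48, 99, 104, 44, 65, 47
Running sum: 48
+ 99 = 147
+ 104 = 251
+ 44 = 295
+ 65 = 360
+ 47 = 407
Total duration: 407 minutes
That is 6 hours and 47 minutes

407


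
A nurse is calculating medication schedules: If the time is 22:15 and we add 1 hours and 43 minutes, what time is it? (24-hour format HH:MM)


Start time: 22:15
Adding: 1 hours 43 minutes
Minutes: 15 + 43 = 58
Hours: 22 + 1 + 0 = 23
Result: 23:58

23:58


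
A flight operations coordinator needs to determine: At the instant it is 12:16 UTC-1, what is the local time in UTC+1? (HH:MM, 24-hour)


Local time: 12:16 at UTC-1 (offset -1h)
Target zone: UTC+1 (offset 1h)
Difference: 1 - (-1) = 2 hours
Calculation: 12 + (2) = 14
Result: 14:16

14:16


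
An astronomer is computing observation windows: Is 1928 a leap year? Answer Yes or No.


Year: 1928
Divisible by 4? 1928 / 4 = 482.0 -> Yes
Divisible by 100? 1928 / 100 = 19.28 -> No
Divisible by 4 but not 100, so it IS a leap year

Yes


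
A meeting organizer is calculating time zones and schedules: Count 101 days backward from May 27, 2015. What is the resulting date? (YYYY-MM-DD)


Start: 2015-05-27
Subtracting 101 days
Days already passed in May: 27
After going back through May: 74 more days to subtract
April 2015: 30 days, 44 remaining
March 2015: 31 days, 13 remaining
February 2015 has 28 days, need 13
Result: 2015-02-15

2015-02-15


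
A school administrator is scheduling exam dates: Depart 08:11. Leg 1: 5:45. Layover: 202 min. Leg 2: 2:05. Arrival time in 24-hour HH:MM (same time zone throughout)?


Depart: 08:11
Leg 1: +345 min -> 13:56
Layover: +202 min -> 17:18
Leg 2: +125 min -> 19:23
Total travel: 672 minutes = 11h 12m
Arrival: 19:23

19:23


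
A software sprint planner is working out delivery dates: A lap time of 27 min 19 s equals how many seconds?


Minutes: 27
Seconds: 19
Convert minutes to seconds: 27 x 60 = 1620
Add remaining seconds: 1620 + 19 = 1639

1639


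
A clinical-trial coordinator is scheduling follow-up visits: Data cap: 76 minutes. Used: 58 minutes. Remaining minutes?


Total budget: 76 minutes
Time used: 58 minutes
Remaining: 76 - 58 = 18 minutes
Percent used: 76.3%
Percent remaining: 23.7%

18


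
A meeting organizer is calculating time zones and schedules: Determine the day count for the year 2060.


Year: 2060
Check leap year rules:
Divisible by 4? Yes
Divisible by 100? No
2060 is a leap year
Days: 366

366


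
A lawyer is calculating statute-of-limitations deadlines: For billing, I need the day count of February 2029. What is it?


Month: February
Year: 2029
2029 is not a leap year
February has 28 days
Total: 28 days

28


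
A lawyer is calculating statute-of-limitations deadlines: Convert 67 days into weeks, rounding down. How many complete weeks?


Total days: 67
Days per week: 7
Division: 67 / 7 = 9 remainder 4
Complete weeks: 9
Remaining days: 4

9


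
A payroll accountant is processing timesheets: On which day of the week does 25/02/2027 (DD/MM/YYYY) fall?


Date: 2027-02-25
January 1, 2027 is a Friday
Day of year: 56
Offset from Jan 1: 55 days
55 mod 7 = 6
Result: Thursday

Thursday


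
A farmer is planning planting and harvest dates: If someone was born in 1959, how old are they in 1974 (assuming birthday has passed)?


Birth year: 1959
Current year: 1974
Age = current year - birth year
Age = 1974 - 1959 = 15

15


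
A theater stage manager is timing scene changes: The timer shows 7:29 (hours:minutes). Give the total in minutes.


Hours: 7
Minutes: 29
Convert hours to minutes: 7 x 60 = 420
Add remaining minutes: 420 + 29 = 449

449


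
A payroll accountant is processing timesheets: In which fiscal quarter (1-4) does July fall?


Month: July (month 7)
Q1: January-March (months 1-3)
Q2: April-June (months 4-6)
Q3: July-September (months 7-9)
Q4: October-December (months 10-12)
Month 7 falls in Q3

3


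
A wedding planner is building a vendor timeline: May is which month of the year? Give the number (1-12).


Calendar month order:
4. April
5. May <--
6. June
May is month number 5

5


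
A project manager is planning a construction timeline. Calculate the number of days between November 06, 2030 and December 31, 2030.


Start: November 06, 2030
End: December 31, 2030
Days left in November: 24
December: 31
Sum of remaining months: 31
Total: 24 + 31 = 55

55


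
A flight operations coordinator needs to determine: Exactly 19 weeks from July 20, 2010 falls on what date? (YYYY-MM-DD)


Start: 2010-07-20
Weeks to add: 19
Convert to days: 19 x 7 = 133 days
Add 133 days to 2010-07-20
Result: 2010-11-30

2010-11-30


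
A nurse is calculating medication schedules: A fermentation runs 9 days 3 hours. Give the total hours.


Days: 9
Extra hours: 3
Hours per day: 24
Days to hours: 9 x 24 = 216
Total: 216 + 3 = 219

219


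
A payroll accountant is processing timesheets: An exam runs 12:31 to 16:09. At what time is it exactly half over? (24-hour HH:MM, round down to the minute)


Start time: 12:31 = 751 minutes from midnight
End time: 16:09 = 969 minutes from midnight
Sum: 751 + 969 = 1720
Midpoint: 1720 / 2 = 860 minutes
Convert: 860 / 60 = 14 hours, 20 minutes
Result: 14:20

14:20


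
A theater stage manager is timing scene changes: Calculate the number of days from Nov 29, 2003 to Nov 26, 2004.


Start date: 2003-11-29
End date: 2004-11-26
Nov 2003: +2 days
Dec 2003: +31 days
Jan 2004: +31 days
... (10 more months)
Total: 363 days

363


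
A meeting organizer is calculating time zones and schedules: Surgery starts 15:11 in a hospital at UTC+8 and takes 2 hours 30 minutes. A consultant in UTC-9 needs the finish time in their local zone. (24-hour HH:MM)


Start: 15:11 in UTC+8
Step 1 - add duration:
  minutes: 11 + 30 = 41
  hours: 15 + 2 + 0 = 17
  end in UTC+8: 17:41
Step 2 - convert UTC+8 -> UTC-9:
  offset difference: -9 - (8) = -17 hours
  17 + (-17) = 0 -> mod 24 = 0
Result: 00:41 in UTC-9

00:41


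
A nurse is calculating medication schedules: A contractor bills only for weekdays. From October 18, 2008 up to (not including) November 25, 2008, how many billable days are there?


Start: 2008-10-18 (Saturday)
End (exclusive): 2008-11-25 (Tuesday)
Total calendar days: 38
Full weeks: 38 // 7 = 5 -> 25 weekdays
Remaining 3 days starting on Saturday:
  Sat(-), Sun(-), Mon(w) -> 1 weekdays
Total business days: 25 + 1 = 26

26


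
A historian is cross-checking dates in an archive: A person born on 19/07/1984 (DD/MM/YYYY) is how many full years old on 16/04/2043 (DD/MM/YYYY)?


Birth: 1984-07-19
Reference: 2043-04-16
Year difference: 2043 - 1984 = 59
Has birthday (07-19) occurred by 04-16? No
Birthday not yet reached this year -> subtract 1
Age in full years: 58

58


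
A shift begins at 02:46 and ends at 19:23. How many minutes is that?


Start time: 02:46 = 166 minutes from midnight
End time: 19:23 = 1163 minutes from midnight
Difference: 1163 - 166 = 997 minutes
That is 16 hours and 37 minutes

997


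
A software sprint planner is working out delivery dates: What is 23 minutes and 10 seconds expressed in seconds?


Minutes: 23
Extra seconds: 10
Seconds per minute: 60
Minutes to seconds: 23 x 60 = 1380
Total: 1380 + 10 = 1390

1390


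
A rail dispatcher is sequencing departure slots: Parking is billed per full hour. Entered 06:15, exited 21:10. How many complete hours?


Start: 06:15
End: 21:10
Hour difference: 21 - 6 = 15 hours
Minute difference: 10 - 15 = -5 minutes
Total minutes: 895
Complete hours: 895 / 60 = 14 (remainder 55)

14


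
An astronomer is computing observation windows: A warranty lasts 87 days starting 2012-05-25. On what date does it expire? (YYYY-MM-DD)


Start: 2012-05-25
Adding 87 days
Days remaining in May: 6
After May: 81 days still to add
June 2012: 30 days, 51 remaining
July 2012: 31 days, 20 remaining
August 2012 has 31 days, need 20
Result: 2012-08-20

2012-08-20


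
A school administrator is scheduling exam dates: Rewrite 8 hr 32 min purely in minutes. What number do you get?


Hours: 8
Extra minutes: 32
Minutes per hour: 60
Hours to minutes: 8 x 60 = 480
Total: 480 + 32 = 512

512


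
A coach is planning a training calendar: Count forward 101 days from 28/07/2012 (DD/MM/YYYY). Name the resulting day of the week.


Start: 2012-07-28 (Saturday)
Step 1 - find target date: add 101 days
  2012-07-28 + 101 days = 2012-11-06
Step 2 - day of week:
  101 mod 7 = 3
  Saturday + 3 days -> Tuesday
Result: Tuesday (2012-11-06)

Tuesday


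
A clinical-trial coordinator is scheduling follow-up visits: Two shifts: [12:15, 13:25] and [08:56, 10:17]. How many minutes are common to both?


Interval A: [735, 805] minutes from midnight
Interval B: [536, 617] minutes from midnight
Overlap start = max(735, 536) = 735
Overlap end = min(805, 617) = 617
End <= start, so the intervals do not overlap: 0 minutes

0


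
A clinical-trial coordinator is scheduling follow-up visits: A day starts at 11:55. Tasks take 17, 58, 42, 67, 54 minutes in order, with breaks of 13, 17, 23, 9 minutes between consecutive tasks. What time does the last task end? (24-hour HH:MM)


Start: 11:55 = 715 min from midnight
  after task 1 (17 min): 12:12
  after break (13 min): 12:25
  after task 2 (58 min): 13:23
  after break (17 min): 13:40
  after task 3 (42 min): 14:22
  after break (23 min): 14:45
  after task 4 (67 min): 15:52
  after break (9 min): 16:01
  after task 5 (54 min): 16:55
Total elapsed: 300 minutes
End time: 16:55

16:55


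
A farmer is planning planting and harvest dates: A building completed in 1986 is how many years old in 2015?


Birth year: 1986
Current year: 2015
Age = current year - birth year
Age = 2015 - 1986 = 29

29


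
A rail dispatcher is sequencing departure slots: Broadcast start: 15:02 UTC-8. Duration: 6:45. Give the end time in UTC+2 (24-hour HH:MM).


Start: 15:02 in UTC-8
Step 1 - add duration:
  minutes: 2 + 45 = 47
  hours: 15 + 6 + 0 = 21
  end in UTC-8: 21:47
Step 2 - convert UTC-8 -> UTC+2:
  offset difference: 2 - (-8) = 10 hours
  21 + (10) = 31 -> mod 24 = 7
Result: 07:47 in UTC+2

07:47


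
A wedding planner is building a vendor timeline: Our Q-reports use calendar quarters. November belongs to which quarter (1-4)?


Month: November (month 11)
Q1: January-March (months 1-3)
Q2: April-June (months 4-6)
Q3: July-September (months 7-9)
Q4: October-December (months 10-12)
Month 11 falls in Q4

4


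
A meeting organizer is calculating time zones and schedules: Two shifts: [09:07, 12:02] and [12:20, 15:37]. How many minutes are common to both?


Interval A: [547, 722] minutes from midnight
Interval B: [740, 937] minutes from midnight
Overlap start = max(547, 740) = 740
Overlap end = min(722, 937) = 722
End <= start, so the intervals do not overlap: 0 minutes

0


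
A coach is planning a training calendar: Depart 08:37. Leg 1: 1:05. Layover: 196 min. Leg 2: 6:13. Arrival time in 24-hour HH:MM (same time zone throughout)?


Depart: 08:37
Leg 1: +65 min -> 09:42
Layover: +196 min -> 12:58
Leg 2: +373 min -> 19:11
Total travel: 634 minutes = 10h 34m
Arrival: 19:11

19:11


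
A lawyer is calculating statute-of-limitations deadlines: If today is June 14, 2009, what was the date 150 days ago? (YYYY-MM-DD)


Start: 2009-06-14
Subtracting 150 days
Days already passed in June: 14
After going back through June: 136 more days to subtract
May 2009: 31 days, 105 remaining
April 2009: 30 days, 75 remaining
March 2009: 31 days, 44 remaining
February 2009: 28 days, 16 remaining
Result: 2009-01-15

2009-01-15


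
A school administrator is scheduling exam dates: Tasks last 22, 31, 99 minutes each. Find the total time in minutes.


Durations: 22, 31, 99
Running sum: 22
+ 31 = 53
+ 99 = 152
Total duration: 152 minutes
That is 2 hours and 32 minutes

152


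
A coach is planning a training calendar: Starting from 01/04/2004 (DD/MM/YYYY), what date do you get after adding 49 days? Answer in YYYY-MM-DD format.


Start: 2004-04-01
Adding 49 days
Days remaining in April: 29
After April: 20 days still to add
May 2004 has 31 days, need 20
Result: 2004-05-20

2004-05-20


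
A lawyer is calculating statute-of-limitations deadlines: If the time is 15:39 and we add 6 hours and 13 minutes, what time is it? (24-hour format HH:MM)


Start time: 15:39
Adding: 6 hours 13 minutes
Minutes: 39 + 13 = 52
Hours: 15 + 6 + 0 = 21
Result: 21:52

21:52


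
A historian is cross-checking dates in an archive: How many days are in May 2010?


Month: May
Year: 2010
May is a 31-day month
Total: 31 days

31


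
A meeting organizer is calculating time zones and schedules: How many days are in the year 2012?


Year: 2012
Check leap year rules:
Divisible by 4? Yes
Divisible by 100? No
2012 is a leap year
Days: 366

366


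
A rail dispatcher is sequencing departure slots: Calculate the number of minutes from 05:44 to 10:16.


Start time: 05:44 = 344 minutes from midnight
End time: 10:16 = 616 minutes from midnight
Difference: 616 - 344 = 272 minutes
That is 4 hours and 32 minutes

272


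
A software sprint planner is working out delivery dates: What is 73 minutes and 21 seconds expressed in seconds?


Minutes: 73
Extra seconds: 21
Seconds per minute: 60
Minutes to seconds: 73 x 60 = 4380
Total: 4380 + 21 = 4401

4401


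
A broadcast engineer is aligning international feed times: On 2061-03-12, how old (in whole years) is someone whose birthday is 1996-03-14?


Birth: 1996-03-14
Reference: 2061-03-12
Year difference: 2061 - 1996 = 65
Has birthday (03-14) occurred by 03-12? No
Birthday not yet reached this year -> subtract 1
Age in full years: 64

64


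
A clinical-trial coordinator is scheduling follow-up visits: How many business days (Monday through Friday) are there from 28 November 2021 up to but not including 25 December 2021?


Start: 2021-11-28 (Sunday)
End (exclusive): 2021-12-25 (Saturday)
Total calendar days: 27
Full weeks: 27 // 7 = 3 -> 15 weekdays
Remaining 6 days starting on Sunday:
  Sun(-), Mon(w), Tue(w), Wed(w), Thu(w), Fri(w) -> 5 weekdays
Total business days: 15 + 5 = 20

20


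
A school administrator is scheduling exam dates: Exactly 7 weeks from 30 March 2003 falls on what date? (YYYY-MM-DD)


Start: 2003-03-30
Weeks to add: 7
Convert to days: 7 x 7 = 49 days
Add 49 days to 2003-03-30
Result: 2003-05-18

2003-05-18


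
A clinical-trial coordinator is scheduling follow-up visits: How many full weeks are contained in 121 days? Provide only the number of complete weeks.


Total days: 121
Days per week: 7
Division: 121 / 7 = 17 remainder 2
Complete weeks: 17
Remaining days: 2

17


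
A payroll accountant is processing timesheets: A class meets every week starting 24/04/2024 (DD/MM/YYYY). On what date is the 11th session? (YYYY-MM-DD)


First occurrence: 2024-04-24 (occurrence 1)
Each occurrence is 7 days after the previous.
Occurrence 11 is 10 weeks after the first.
10 weeks = 70 days
2024-04-24 + 70 days = 2024-07-03

2024-07-03


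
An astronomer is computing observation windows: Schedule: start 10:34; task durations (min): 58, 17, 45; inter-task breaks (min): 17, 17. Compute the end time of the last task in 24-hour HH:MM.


Start: 10:34 = 634 min from midnight
  after task 1 (58 min): 11:32
  after break (17 min): 11:49
  after task 2 (17 min): 12:06
  after break (17 min): 12:23
  after task 3 (45 min): 13:08
Total elapsed: 154 minutes
End time: 13:08

13:08


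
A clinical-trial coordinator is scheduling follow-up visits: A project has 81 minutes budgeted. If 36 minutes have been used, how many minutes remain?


Total budget: 81 minutes
Time used: 36 minutes
Remaining: 81 - 36 = 45 minutes
Percent used: 44.4%
Percent remaining: 55.6%

45


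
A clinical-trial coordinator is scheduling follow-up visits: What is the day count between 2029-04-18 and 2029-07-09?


Start date: 2029-04-18
End date: 2029-07-09
Apr 2029: +13 days
May 2029: +31 days
Jun 2029: +30 days
Jul 2029: +8 days
Total: 82 days

82


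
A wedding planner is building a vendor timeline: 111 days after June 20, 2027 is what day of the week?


Start: 2027-06-20 (Sunday)
Step 1 - find target date: add 111 days
  2027-06-20 + 111 days = 2027-10-09
Step 2 - day of week:
  111 mod 7 = 6
  Sunday + 6 days -> Saturday
Result: Saturday (2027-10-09)

Saturday


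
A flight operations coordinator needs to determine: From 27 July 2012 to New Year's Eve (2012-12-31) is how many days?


Start: July 27, 2012
End: December 31, 2012
Days left in July: 4
August: 31
September: 30
October: 31
November: 30
... plus remaining months
Sum of remaining months: 153
Total: 4 + 153 = 157

157


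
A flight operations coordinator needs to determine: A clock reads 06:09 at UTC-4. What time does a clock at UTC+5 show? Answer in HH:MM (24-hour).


Local time: 06:09 at UTC-4 (offset -4h)
Target zone: UTC+5 (offset 5h)
Difference: 5 - (-4) = 9 hours
Calculation: 6 + (9) = 15
Result: 15:09

15:09


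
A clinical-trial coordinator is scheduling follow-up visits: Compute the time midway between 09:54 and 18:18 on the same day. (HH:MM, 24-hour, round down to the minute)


Start time: 09:54 = 594 minutes from midnight
End time: 18:18 = 1098 minutes from midnight
Sum: 594 + 1098 = 1692
Midpoint: 1692 / 2 = 846 minutes
Convert: 846 / 60 = 14 hours, 6 minutes
Result: 14:06

14:06


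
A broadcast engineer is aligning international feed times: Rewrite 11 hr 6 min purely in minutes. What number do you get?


Hours: 11
Extra minutes: 6
Minutes per hour: 60
Hours to minutes: 11 x 60 = 660
Total: 660 + 6 = 666

666


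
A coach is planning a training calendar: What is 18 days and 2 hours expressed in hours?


Days: 18
Extra hours: 2
Hours per day: 24
Days to hours: 18 x 24 = 432
Total: 432 + 2 = 434

434


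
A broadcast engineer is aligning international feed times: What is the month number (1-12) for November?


Calendar month order:
10. October
11. November <--
12. December
November is month number 11

11


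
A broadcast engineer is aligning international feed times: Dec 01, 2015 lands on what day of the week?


Date: 2015-12-01
January 1, 2015 is a Thursday
Day of year: 335
Offset from Jan 1: 334 days
334 mod 7 = 5
Result: Tuesday

Tuesday


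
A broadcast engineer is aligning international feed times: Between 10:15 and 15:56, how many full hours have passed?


Start: 10:15
End: 15:56
Hour difference: 15 - 10 = 5 hours
Minute difference: 56 - 15 = 41 minutes
Total minutes: 341
Complete hours: 341 / 60 = 5 (remainder 41)

5


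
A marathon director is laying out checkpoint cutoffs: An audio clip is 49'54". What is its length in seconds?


Minutes: 49
Seconds: 54
Convert minutes to seconds: 49 x 60 = 2940
Add remaining seconds: 2940 + 54 = 2994

2994


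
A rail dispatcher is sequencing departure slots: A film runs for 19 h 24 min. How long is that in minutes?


Hours: 19
Minutes: 24
Convert hours to minutes: 19 x 60 = 1140
Add remaining minutes: 1140 + 24 = 1164

1164


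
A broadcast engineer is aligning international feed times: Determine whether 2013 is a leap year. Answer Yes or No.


Year: 2013
Divisible by 4? 2013 / 4 = 503.25 -> No
Not divisible by 4, so NOT a leap year

No


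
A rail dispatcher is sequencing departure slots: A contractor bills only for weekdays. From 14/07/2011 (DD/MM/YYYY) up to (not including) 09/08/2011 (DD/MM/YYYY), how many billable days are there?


Start: 2011-07-14 (Thursday)
End (exclusive): 2011-08-09 (Tuesday)
Total calendar days: 26
Full weeks: 26 // 7 = 3 -> 15 weekdays
Remaining 5 days starting on Thursday:
  Thu(w), Fri(w), Sat(-), Sun(-), Mon(w) -> 3 weekdays
Total business days: 15 + 3 = 18

18


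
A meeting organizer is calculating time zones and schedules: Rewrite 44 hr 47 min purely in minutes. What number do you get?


Hours: 44
Extra minutes: 47
Minutes per hour: 60
Hours to minutes: 44 x 60 = 2640
Total: 2640 + 47 = 2687

2687


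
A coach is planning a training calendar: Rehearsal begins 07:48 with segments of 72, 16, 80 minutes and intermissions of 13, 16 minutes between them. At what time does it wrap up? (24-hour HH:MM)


Start: 07:48 = 468 min from midnight
  after task 1 (72 min): 09:00
  after break (13 min): 09:13
  after task 2 (16 min): 09:29
  after break (16 min): 09:45
  after task 3 (80 min): 11:05
Total elapsed: 197 minutes
End time: 11:05

11:05


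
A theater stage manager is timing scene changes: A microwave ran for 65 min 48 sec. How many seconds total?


Minutes: 65
Extra seconds: 48
Seconds per minute: 60
Minutes to seconds: 65 x 60 = 3900
Total: 3900 + 48 = 3948

3948


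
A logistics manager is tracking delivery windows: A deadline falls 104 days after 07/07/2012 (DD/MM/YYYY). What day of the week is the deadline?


Start: 2012-07-07 (Saturday)
Step 1 - find target date: add 104 days
  2012-07-07 + 104 days = 2012-10-19
Step 2 - day of week:
  104 mod 7 = 6
  Saturday + 6 days -> Friday
Result: Friday (2012-10-19)

Friday


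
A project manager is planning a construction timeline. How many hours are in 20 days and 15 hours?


Days: 20
Extra hours: 15
Hours per day: 24
Days to hours: 20 x 24 = 480
Total: 480 + 15 = 495

495


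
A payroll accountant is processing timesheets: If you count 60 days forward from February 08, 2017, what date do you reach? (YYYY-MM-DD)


Start: 2017-02-08
Adding 60 days
Days remaining in February: 20
After February: 40 days still to add
March 2017: 31 days, 9 remaining
April 2017 has 30 days, need 9
Result: 2017-04-09

2017-04-09


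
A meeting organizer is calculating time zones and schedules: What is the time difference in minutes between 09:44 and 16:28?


Start time: 09:44 = 584 minutes from midnight
End time: 16:28 = 988 minutes from midnight
Difference: 988 - 584 = 404 minutes
That is 6 hours and 44 minutes

404


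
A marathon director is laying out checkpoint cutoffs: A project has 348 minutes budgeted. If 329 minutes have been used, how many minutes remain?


Total budget: 348 minutes
Time used: 329 minutes
Remaining: 348 - 329 = 19 minutes
Percent used: 94.5%
Percent remaining: 5.5%

19


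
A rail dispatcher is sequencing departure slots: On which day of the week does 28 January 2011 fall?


Date: 2011-01-28
January 1, 2011 is a Saturday
Day of year: 28
Offset from Jan 1: 27 days
27 mod 7 = 6
Result: Friday

Friday


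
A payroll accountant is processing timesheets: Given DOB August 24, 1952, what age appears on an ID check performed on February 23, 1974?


Birth: 1952-08-24
Reference: 1974-02-23
Year difference: 1974 - 1952 = 22
Has birthday (08-24) occurred by 02-23? No
Birthday not yet reached this year -> subtract 1
Age in full years: 21

21


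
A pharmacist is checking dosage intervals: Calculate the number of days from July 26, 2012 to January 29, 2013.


Start date: 2012-07-26
End date: 2013-01-29
Jul 2012: +6 days
Aug 2012: +31 days
Sep 2012: +30 days
... (4 more months)
Total: 187 days

187


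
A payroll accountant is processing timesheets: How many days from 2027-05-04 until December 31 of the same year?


Start: May 04, 2027
End: December 31, 2027
Days left in May: 27
June: 30
July: 31
August: 31
September: 30
... plus remaining months
Sum of remaining months: 214
Total: 27 + 214 = 241

241


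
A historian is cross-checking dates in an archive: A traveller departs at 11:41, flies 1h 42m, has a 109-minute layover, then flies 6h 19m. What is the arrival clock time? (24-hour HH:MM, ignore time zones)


Depart: 11:41
Leg 1: +102 min -> 13:23
Layover: +109 min -> 15:12
Leg 2: +379 min -> 21:31
Total travel: 590 minutes = 9h 50m
Arrival: 21:31

21:31


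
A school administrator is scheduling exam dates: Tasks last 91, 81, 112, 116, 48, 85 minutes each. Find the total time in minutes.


Durations: 91, 81, 112, 116, 48, 85
Running sum: 91
+ 81 = 172
+ 112 = 284
+ 116 = 400
+ 48 = 448
+ 85 = 533
Total duration: 533 minutes
That is 8 hours and 53 minutes

533


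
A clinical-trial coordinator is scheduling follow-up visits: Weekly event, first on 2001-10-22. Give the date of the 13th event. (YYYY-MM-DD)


First occurrence: 2001-10-22 (occurrence 1)
Each occurrence is 7 days after the previous.
Occurrence 13 is 12 weeks after the first.
12 weeks = 84 days
2001-10-22 + 84 days = 2002-01-14

2002-01-14


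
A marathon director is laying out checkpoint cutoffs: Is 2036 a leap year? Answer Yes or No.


Year: 2036
Divisible by 4? 2036 / 4 = 509.0 -> Yes
Divisible by 100? 2036 / 100 = 20.36 -> No
Divisible by 4 but not 100, so it IS a leap year

Yes


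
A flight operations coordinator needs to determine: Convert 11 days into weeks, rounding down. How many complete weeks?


Total days: 11
Days per week: 7
Division: 11 / 7 = 1 remainder 4
Complete weeks: 1
Remaining days: 4

1


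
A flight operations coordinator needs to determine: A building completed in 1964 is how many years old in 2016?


Birth year: 1964
Current year: 2016
Age = current year - birth year
Age = 2016 - 1964 = 52

52


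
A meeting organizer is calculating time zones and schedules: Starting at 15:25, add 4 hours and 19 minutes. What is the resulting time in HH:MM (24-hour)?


Start time: 15:25
Adding: 4 hours 19 minutes
Minutes: 25 + 19 = 44
Hours: 15 + 4 + 0 = 19
Result: 19:44

19:44


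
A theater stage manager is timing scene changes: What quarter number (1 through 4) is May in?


Month: May (month 5)
Q1: January-March (months 1-3)
Q2: April-June (months 4-6)
Q3: July-September (months 7-9)
Q4: October-December (months 10-12)
Month 5 falls in Q2

2


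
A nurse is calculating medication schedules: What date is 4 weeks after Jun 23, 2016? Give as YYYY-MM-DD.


Start: 2016-06-23
Weeks to add: 4
Convert to days: 4 x 7 = 28 days
Add 28 days to 2016-06-23
Result: 2016-07-21

2016-07-21


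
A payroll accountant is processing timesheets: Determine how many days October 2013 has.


Month: October
Year: 2013
October is a 31-day month
Total: 31 days

31


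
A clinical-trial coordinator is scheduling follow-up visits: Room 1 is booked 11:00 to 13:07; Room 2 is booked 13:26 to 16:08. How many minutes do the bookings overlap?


Interval A: [660, 787] minutes from midnight
Interval B: [806, 968] minutes from midnight
Overlap start = max(660, 806) = 806
Overlap end = min(787, 968) = 787
End <= start, so the intervals do not overlap: 0 minutes

0


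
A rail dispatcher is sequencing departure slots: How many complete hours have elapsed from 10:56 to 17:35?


Start: 10:56
End: 17:35
Hour difference: 17 - 10 = 7 hours
Minute difference: 35 - 56 = -21 minutes
Total minutes: 399
Complete hours: 399 / 60 = 6 (remainder 39)

6


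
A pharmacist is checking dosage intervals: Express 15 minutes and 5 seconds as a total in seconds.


Minutes: 15
Seconds: 5
Convert minutes to seconds: 15 x 60 = 900
Add remaining seconds: 900 + 5 = 905

905


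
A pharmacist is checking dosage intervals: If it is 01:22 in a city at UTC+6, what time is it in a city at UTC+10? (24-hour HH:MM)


Local time: 01:22 at UTC+6 (offset 6h)
Target zone: UTC+10 (offset 10h)
Difference: 10 - (6) = 4 hours
Calculation: 1 + (4) = 5
Result: 05:22

05:22


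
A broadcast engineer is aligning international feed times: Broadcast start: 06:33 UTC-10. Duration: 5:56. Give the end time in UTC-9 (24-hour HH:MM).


Start: 06:33 in UTC-10
Step 1 - add duration:
  minutes: 33 + 56 = 89 (carry 1h)
  hours: 6 + 5 + 1 = 12
  end in UTC-10: 12:29
Step 2 - convert UTC-10 -> UTC-9:
  offset difference: -9 - (-10) = 1 hours
  12 + (1) = 13 -> mod 24 = 13
Result: 13:29 in UTC-9

13:29


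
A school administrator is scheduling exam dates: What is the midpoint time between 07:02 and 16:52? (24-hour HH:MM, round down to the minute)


Start time: 07:02 = 422 minutes from midnight
End time: 16:52 = 1012 minutes from midnight
Sum: 422 + 1012 = 1434
Midpoint: 1434 / 2 = 717 minutes
Convert: 717 / 60 = 11 hours, 57 minutes
Result: 11:57

11:57


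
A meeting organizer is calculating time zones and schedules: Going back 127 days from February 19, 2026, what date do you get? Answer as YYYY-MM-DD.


Start: 2026-02-19
Subtracting 127 days
Days already passed in February: 19
After going back through February: 108 more days to subtract
January 2026: 31 days, 77 remaining
December 2025: 31 days, 46 remaining
November 2025: 30 days, 16 remaining
October 2025 has 31 days, need 16
Result: 2025-10-15

2025-10-15


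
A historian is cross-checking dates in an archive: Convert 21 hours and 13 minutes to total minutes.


Hours: 21
Minutes: 13
Convert hours to minutes: 21 x 60 = 1260
Add remaining minutes: 1260 + 13 = 1273

1273


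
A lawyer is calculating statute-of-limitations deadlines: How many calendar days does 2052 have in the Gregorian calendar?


Year: 2052
Check leap year rules:
Divisible by 4? Yes
Divisible by 100? No
2052 is a leap year
Days: 366

366


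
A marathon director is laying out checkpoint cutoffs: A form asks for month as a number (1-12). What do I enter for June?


Calendar month order:
5. May
6. June <--
7. July
June is month number 6

6


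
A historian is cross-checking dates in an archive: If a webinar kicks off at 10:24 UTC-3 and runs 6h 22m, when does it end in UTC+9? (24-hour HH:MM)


Start: 10:24 in UTC-3
Step 1 - add duration:
  minutes: 24 + 22 = 46
  hours: 10 + 6 + 0 = 16
  end in UTC-3: 16:46
Step 2 - convert UTC-3 -> UTC+9:
  offset difference: 9 - (-3) = 12 hours
  16 + (12) = 28 -> mod 24 = 4
Result: 04:46 in UTC+9

04:46


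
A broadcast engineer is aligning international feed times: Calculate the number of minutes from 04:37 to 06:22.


Start time: 04:37 = 277 minutes from midnight
End time: 06:22 = 382 minutes from midnight
Difference: 382 - 277 = 105 minutes
That is 1 hours and 45 minutes

105
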